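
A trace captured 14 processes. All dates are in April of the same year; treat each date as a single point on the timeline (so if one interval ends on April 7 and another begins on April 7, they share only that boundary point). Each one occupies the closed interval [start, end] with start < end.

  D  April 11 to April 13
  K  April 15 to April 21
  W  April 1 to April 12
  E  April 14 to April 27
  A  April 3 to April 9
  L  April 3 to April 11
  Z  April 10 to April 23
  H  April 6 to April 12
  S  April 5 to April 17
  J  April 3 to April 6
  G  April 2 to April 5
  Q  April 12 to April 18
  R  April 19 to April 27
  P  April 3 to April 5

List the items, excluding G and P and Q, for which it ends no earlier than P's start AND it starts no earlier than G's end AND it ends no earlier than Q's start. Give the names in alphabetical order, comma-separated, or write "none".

Conditions: its end is no earlier than P's start (X.end >= April 3) AND its start is no earlier than G's end (X.start >= April 5) AND its end is no earlier than Q's start (X.end >= April 12).
A: end April 9 >= April 3? ✓; start April 3 >= April 5? ✗; end April 9 >= April 12? ✗ → no.
D: end April 13 >= April 3? ✓; start April 11 >= April 5? ✓; end April 13 >= April 12? ✓ → yes.
E: end April 27 >= April 3? ✓; start April 14 >= April 5? ✓; end April 27 >= April 12? ✓ → yes.
H: end April 12 >= April 3? ✓; start April 6 >= April 5? ✓; end April 12 >= April 12? ✓ → yes.
J: end April 6 >= April 3? ✓; start April 3 >= April 5? ✗; end April 6 >= April 12? ✗ → no.
K: end April 21 >= April 3? ✓; start April 15 >= April 5? ✓; end April 21 >= April 12? ✓ → yes.
L: end April 11 >= April 3? ✓; start April 3 >= April 5? ✗; end April 11 >= April 12? ✗ → no.
R: end April 27 >= April 3? ✓; start April 19 >= April 5? ✓; end April 27 >= April 12? ✓ → yes.
S: end April 17 >= April 3? ✓; start April 5 >= April 5? ✓; end April 17 >= April 12? ✓ → yes.
W: end April 12 >= April 3? ✓; start April 1 >= April 5? ✗; end April 12 >= April 12? ✓ → no.
Z: end April 23 >= April 3? ✓; start April 10 >= April 5? ✓; end April 23 >= April 12? ✓ → yes.
Result: D, E, H, K, R, S, Z.

D, E, H, K, R, S, Z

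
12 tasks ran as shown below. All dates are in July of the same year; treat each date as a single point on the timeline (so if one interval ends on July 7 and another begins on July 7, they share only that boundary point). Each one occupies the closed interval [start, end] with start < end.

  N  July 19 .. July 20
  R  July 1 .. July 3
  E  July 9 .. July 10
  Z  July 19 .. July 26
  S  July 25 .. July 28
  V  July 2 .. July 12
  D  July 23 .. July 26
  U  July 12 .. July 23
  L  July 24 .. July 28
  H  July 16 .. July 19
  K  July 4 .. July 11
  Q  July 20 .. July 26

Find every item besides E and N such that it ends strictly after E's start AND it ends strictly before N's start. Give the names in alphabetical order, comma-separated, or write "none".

Conditions: its end is strictly after E's start (X.end > July 9) AND its end is strictly before N's start (X.end < July 19).
D: end July 26 > July 9? ✓; end July 26 < July 19? ✗ → no.
H: end July 19 > July 9? ✓; end July 19 < July 19? ✗ → no.
K: end July 11 > July 9? ✓; end July 11 < July 19? ✓ → yes.
L: end July 28 > July 9? ✓; end July 28 < July 19? ✗ → no.
Q: end July 26 > July 9? ✓; end July 26 < July 19? ✗ → no.
R: end July 3 > July 9? ✗; end July 3 < July 19? ✓ → no.
S: end July 28 > July 9? ✓; end July 28 < July 19? ✗ → no.
U: end July 23 > July 9? ✓; end July 23 < July 19? ✗ → no.
V: end July 12 > July 9? ✓; end July 12 < July 19? ✓ → yes.
Z: end July 26 > July 9? ✓; end July 26 < July 19? ✗ → no.
Result: K, V.

K, V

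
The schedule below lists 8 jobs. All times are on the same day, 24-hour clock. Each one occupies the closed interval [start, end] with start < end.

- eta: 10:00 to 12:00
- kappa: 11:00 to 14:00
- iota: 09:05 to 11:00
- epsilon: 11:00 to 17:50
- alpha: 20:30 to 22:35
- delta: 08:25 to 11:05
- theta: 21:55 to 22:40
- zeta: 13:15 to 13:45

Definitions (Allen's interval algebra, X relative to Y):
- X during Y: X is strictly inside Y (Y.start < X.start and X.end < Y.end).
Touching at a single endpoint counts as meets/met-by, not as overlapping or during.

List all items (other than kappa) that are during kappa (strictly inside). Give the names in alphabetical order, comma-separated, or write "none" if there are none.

Target kappa = [11:00, 14:00].
alpha [20:30, 22:35] → after → no.
delta [08:25, 11:05] → overlaps → no.
epsilon [11:00, 17:50] → started-by → no.
eta [10:00, 12:00] → overlaps → no.
iota [09:05, 11:00] → meets → no.
theta [21:55, 22:40] → after → no.
zeta [13:15, 13:45] → during → yes.
Result: zeta.

zeta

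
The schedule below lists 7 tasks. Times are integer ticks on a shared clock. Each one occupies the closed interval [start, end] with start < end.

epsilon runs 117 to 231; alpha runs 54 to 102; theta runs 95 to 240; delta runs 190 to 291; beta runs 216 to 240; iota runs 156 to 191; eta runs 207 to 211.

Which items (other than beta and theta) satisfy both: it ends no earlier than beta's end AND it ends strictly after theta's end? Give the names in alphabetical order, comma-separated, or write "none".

Conditions: its end is no earlier than beta's end (X.end >= 240) AND its end is strictly after theta's end (X.end > 240).
alpha: end 102 >= 240? ✗; end 102 > 240? ✗ → no.
delta: end 291 >= 240? ✓; end 291 > 240? ✓ → yes.
epsilon: end 231 >= 240? ✗; end 231 > 240? ✗ → no.
eta: end 211 >= 240? ✗; end 211 > 240? ✗ → no.
iota: end 191 >= 240? ✗; end 191 > 240? ✗ → no.
Result: delta.

delta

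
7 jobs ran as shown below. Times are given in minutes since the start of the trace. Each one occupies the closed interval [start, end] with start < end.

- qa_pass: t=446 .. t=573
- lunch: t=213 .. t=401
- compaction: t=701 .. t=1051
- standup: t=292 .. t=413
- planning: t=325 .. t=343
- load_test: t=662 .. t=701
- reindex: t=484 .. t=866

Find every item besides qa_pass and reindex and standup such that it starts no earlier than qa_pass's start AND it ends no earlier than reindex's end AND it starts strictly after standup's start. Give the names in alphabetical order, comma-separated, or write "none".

compaction

Conditions: its start is no earlier than qa_pass's start (X.start >= t=446) AND its end is no earlier than reindex's end (X.end >= t=866) AND its start is strictly after standup's start (X.start > t=292).
compaction: start t=701 >= t=446? ✓; end t=1051 >= t=866? ✓; start t=701 > t=292? ✓ → yes.
load_test: start t=662 >= t=446? ✓; end t=701 >= t=866? ✗; start t=662 > t=292? ✓ → no.
lunch: start t=213 >= t=446? ✗; end t=401 >= t=866? ✗; start t=213 > t=292? ✗ → no.
planning: start t=325 >= t=446? ✗; end t=343 >= t=866? ✗; start t=325 > t=292? ✓ → no.
Result: compaction.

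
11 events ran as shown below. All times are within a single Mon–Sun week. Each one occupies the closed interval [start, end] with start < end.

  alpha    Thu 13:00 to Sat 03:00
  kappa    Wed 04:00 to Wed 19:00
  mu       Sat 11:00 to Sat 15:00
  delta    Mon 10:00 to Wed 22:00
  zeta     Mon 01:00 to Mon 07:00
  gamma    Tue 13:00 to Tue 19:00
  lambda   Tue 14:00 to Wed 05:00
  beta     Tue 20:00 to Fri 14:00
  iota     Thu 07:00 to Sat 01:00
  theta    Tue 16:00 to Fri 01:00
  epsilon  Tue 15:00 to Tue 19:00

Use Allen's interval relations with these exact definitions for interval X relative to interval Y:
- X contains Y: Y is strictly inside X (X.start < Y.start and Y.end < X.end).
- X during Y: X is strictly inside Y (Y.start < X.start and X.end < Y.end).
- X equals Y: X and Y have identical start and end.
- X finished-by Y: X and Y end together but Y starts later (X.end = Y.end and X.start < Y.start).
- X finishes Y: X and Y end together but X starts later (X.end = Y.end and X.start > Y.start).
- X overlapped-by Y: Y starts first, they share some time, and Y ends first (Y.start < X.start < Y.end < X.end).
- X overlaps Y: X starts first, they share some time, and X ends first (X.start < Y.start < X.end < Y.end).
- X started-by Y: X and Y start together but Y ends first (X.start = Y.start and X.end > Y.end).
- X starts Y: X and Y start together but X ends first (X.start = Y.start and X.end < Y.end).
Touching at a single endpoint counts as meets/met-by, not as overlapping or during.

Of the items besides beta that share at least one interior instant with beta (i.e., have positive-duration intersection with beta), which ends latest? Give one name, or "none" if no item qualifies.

alpha

Target beta = [Tue 20:00, Fri 14:00].
alpha [Thu 13:00, Sat 03:00] → overlapped-by → candidate.
delta [Mon 10:00, Wed 22:00] → overlaps → candidate.
epsilon [Tue 15:00, Tue 19:00] → before → excluded.
gamma [Tue 13:00, Tue 19:00] → before → excluded.
iota [Thu 07:00, Sat 01:00] → overlapped-by → candidate.
kappa [Wed 04:00, Wed 19:00] → during → candidate.
lambda [Tue 14:00, Wed 05:00] → overlaps → candidate.
mu [Sat 11:00, Sat 15:00] → after → excluded.
theta [Tue 16:00, Fri 01:00] → overlaps → candidate.
zeta [Mon 01:00, Mon 07:00] → before → excluded.
Among candidates, latest end is Sat 03:00 → alpha.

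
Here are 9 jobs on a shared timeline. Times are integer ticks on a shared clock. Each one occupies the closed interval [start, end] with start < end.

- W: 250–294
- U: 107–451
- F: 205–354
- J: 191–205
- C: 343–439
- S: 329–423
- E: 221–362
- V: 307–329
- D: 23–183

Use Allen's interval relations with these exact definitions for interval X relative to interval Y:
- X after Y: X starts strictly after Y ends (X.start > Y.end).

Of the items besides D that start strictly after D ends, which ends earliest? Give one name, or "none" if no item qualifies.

J

Target D = [23, 183].
C [343, 439] → after → candidate.
E [221, 362] → after → candidate.
F [205, 354] → after → candidate.
J [191, 205] → after → candidate.
S [329, 423] → after → candidate.
U [107, 451] → overlapped-by → excluded.
V [307, 329] → after → candidate.
W [250, 294] → after → candidate.
Among candidates, earliest end is 205 → J.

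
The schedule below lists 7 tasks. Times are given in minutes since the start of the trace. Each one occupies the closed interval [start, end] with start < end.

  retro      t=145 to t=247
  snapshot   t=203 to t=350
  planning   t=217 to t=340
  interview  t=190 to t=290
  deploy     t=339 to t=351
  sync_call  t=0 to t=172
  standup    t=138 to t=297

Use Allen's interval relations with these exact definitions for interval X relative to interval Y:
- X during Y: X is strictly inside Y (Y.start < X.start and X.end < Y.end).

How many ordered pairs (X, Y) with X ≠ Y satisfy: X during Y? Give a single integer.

3

Checking all 42 ordered pairs for relation 'during'; matching pairs in alphabetical order:
(interview, standup): interview during standup ✓
(planning, snapshot): planning during snapshot ✓
(retro, standup): retro during standup ✓
Count: 3.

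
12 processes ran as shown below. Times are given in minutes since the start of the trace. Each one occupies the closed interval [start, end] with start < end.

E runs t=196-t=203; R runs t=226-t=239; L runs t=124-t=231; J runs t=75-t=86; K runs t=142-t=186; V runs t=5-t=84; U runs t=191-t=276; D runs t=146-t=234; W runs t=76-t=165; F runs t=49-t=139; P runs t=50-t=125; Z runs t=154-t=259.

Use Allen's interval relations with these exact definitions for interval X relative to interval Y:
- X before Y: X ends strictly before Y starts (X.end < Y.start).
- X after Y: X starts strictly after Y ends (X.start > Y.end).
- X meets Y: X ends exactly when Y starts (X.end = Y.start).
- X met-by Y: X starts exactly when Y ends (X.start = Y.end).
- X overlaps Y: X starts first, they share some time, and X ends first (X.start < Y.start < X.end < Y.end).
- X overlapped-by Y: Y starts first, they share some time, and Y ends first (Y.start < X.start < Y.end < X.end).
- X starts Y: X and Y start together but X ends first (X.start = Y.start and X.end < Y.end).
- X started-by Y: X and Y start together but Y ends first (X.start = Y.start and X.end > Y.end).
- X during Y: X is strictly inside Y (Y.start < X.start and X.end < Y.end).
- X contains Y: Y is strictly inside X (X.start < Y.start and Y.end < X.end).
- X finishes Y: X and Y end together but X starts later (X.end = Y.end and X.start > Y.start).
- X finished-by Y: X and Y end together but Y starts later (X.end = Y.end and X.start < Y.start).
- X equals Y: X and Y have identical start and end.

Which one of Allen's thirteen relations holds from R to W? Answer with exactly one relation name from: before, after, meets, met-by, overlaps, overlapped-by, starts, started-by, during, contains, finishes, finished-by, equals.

after

R = [t=226, t=239]; W = [t=76, t=165].
Compare endpoints: R.start > W.start, R.start > W.end, R.end > W.start, R.end > W.end.
That pattern is 'after'.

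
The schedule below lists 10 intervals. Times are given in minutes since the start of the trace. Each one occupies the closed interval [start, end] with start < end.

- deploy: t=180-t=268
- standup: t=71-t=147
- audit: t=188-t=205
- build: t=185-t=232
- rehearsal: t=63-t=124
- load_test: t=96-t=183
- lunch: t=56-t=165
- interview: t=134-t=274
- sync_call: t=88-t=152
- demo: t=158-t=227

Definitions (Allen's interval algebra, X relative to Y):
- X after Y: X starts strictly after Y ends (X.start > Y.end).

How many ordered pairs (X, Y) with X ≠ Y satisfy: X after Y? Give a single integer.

Checking all 90 ordered pairs for relation 'after'; matching pairs in alphabetical order:
(audit, load_test): audit after load_test ✓
(audit, lunch): audit after lunch ✓
(audit, rehearsal): audit after rehearsal ✓
(audit, standup): audit after standup ✓
(audit, sync_call): audit after sync_call ✓
(build, load_test): build after load_test ✓
(build, lunch): build after lunch ✓
(build, rehearsal): build after rehearsal ✓
(build, standup): build after standup ✓
(build, sync_call): build after sync_call ✓
(demo, rehearsal): demo after rehearsal ✓
(demo, standup): demo after standup ✓
(demo, sync_call): demo after sync_call ✓
(deploy, lunch): deploy after lunch ✓
(deploy, rehearsal): deploy after rehearsal ✓
(deploy, standup): deploy after standup ✓
(deploy, sync_call): deploy after sync_call ✓
(interview, rehearsal): interview after rehearsal ✓
Count: 18.

18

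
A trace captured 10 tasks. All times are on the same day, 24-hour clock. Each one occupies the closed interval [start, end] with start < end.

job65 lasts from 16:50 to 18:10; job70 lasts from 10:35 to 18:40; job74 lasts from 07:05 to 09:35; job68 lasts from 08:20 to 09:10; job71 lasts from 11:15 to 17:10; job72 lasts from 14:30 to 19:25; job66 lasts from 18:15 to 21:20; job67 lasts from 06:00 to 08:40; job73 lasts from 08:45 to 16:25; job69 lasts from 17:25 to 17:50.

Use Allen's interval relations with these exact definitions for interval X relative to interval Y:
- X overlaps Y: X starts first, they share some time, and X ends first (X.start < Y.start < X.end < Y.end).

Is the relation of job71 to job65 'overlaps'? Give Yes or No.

Yes

job71 = [11:15, 17:10], job65 = [16:50, 18:10].
Actual relation of job71 to job65: overlaps.
Asked whether 'overlaps' holds → Yes.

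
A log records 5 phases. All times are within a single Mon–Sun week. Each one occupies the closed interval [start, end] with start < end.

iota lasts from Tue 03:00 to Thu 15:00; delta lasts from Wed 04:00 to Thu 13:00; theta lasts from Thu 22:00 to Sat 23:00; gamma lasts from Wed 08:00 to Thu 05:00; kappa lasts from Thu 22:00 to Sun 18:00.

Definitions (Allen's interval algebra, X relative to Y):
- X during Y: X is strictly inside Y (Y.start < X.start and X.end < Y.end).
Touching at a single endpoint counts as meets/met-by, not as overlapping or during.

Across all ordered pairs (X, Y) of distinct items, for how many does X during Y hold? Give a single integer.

3

Checking all 20 ordered pairs for relation 'during'; matching pairs in alphabetical order:
(delta, iota): delta during iota ✓
(gamma, delta): gamma during delta ✓
(gamma, iota): gamma during iota ✓
Count: 3.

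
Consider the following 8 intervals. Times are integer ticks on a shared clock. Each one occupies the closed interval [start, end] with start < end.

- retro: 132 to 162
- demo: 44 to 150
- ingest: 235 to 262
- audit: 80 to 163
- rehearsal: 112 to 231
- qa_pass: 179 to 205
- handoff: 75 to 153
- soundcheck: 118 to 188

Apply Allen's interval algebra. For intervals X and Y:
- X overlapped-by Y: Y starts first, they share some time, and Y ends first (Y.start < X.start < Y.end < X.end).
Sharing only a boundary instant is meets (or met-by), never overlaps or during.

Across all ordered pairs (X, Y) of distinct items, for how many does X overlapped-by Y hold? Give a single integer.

Checking all 56 ordered pairs for relation 'overlapped-by'; matching pairs in alphabetical order:
(audit, demo): audit overlapped-by demo ✓
(audit, handoff): audit overlapped-by handoff ✓
(handoff, demo): handoff overlapped-by demo ✓
(qa_pass, soundcheck): qa_pass overlapped-by soundcheck ✓
(rehearsal, audit): rehearsal overlapped-by audit ✓
(rehearsal, demo): rehearsal overlapped-by demo ✓
(rehearsal, handoff): rehearsal overlapped-by handoff ✓
(retro, demo): retro overlapped-by demo ✓
(retro, handoff): retro overlapped-by handoff ✓
(soundcheck, audit): soundcheck overlapped-by audit ✓
(soundcheck, demo): soundcheck overlapped-by demo ✓
(soundcheck, handoff): soundcheck overlapped-by handoff ✓
Count: 12.

12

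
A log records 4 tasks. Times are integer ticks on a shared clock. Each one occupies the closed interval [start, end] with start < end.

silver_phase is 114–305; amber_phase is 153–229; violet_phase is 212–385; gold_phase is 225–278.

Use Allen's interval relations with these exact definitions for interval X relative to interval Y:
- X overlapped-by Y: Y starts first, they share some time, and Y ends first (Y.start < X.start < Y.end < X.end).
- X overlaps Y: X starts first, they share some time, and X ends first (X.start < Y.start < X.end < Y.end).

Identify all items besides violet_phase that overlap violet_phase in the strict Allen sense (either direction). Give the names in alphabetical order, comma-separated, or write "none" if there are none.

Target violet_phase = [212, 385].
amber_phase [153, 229] → overlaps → yes.
gold_phase [225, 278] → during → no.
silver_phase [114, 305] → overlaps → yes.
Result: amber_phase, silver_phase.

amber_phase, silver_phase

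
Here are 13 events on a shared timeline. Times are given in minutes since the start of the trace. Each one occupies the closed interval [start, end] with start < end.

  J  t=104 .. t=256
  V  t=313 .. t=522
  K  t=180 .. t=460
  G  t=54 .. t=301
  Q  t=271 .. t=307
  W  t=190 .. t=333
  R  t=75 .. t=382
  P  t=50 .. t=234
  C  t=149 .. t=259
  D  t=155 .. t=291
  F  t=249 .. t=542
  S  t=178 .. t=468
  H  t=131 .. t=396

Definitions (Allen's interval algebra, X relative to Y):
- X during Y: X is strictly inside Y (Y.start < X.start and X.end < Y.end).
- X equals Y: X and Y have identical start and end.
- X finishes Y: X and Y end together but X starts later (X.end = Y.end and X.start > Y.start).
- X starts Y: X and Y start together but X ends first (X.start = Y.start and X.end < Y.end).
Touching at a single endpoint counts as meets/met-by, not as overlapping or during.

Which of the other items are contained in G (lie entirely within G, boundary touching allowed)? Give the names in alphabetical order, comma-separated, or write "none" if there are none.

C, D, J

Target G = [t=54, t=301].
C [t=149, t=259] → during → yes.
D [t=155, t=291] → during → yes.
F [t=249, t=542] → overlapped-by → no.
H [t=131, t=396] → overlapped-by → no.
J [t=104, t=256] → during → yes.
K [t=180, t=460] → overlapped-by → no.
P [t=50, t=234] → overlaps → no.
Q [t=271, t=307] → overlapped-by → no.
R [t=75, t=382] → overlapped-by → no.
S [t=178, t=468] → overlapped-by → no.
V [t=313, t=522] → after → no.
W [t=190, t=333] → overlapped-by → no.
Result: C, D, J.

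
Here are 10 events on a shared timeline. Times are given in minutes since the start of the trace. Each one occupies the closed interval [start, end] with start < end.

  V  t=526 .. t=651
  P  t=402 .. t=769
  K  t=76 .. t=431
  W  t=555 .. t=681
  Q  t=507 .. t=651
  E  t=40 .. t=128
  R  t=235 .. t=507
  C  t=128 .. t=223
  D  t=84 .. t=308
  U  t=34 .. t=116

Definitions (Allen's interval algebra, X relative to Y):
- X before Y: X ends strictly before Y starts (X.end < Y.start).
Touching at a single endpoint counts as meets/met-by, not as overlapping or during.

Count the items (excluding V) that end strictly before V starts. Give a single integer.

Target V = [t=526, t=651].
C [t=128, t=223] → before → counts.
D [t=84, t=308] → before → counts.
E [t=40, t=128] → before → counts.
K [t=76, t=431] → before → counts.
P [t=402, t=769] → contains → no.
Q [t=507, t=651] → finished-by → no.
R [t=235, t=507] → before → counts.
U [t=34, t=116] → before → counts.
W [t=555, t=681] → overlapped-by → no.
Total: 6.

6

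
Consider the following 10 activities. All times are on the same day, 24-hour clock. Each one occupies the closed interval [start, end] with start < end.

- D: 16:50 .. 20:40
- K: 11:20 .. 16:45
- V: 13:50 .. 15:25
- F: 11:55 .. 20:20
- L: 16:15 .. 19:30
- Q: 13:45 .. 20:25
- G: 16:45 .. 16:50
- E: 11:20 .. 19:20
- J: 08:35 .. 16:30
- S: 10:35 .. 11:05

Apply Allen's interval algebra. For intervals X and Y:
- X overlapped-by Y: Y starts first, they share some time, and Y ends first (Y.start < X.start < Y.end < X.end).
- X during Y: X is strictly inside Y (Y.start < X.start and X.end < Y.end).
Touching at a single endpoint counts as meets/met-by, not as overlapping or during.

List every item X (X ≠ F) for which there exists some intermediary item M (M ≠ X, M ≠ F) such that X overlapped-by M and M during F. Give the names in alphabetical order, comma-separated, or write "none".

D

Target F = [11:55, 20:20].
Intermediaries M with M during F: G, L, V.
Via G — items with X overlapped-by G: none.
Via L — items with X overlapped-by L: D.
Via V — items with X overlapped-by V: none.
Union: D.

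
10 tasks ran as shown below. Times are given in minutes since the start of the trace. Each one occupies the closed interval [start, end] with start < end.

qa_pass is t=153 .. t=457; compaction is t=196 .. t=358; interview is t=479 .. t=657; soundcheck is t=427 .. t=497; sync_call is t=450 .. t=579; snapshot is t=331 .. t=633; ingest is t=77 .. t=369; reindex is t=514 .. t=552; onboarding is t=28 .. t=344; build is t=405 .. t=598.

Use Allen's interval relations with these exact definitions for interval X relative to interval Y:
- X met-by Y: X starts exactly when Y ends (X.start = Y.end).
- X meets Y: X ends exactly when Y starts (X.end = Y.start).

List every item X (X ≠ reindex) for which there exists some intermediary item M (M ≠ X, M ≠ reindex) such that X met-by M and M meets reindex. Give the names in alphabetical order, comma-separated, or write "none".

Target reindex = [t=514, t=552].
Intermediaries M with M meets reindex: none.
Union: none.

none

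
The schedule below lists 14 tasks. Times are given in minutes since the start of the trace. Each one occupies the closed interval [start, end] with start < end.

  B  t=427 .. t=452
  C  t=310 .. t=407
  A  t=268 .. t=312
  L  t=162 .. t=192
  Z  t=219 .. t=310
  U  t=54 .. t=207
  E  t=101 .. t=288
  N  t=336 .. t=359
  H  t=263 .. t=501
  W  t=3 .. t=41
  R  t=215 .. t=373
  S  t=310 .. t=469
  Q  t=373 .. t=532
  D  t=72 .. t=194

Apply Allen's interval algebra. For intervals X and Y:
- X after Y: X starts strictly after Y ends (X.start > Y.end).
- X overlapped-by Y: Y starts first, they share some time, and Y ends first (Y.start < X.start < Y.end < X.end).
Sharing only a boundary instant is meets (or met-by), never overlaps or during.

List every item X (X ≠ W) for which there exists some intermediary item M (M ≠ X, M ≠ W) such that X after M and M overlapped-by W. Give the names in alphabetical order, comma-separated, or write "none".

Target W = [t=3, t=41].
Intermediaries M with M overlapped-by W: none.
Union: none.

none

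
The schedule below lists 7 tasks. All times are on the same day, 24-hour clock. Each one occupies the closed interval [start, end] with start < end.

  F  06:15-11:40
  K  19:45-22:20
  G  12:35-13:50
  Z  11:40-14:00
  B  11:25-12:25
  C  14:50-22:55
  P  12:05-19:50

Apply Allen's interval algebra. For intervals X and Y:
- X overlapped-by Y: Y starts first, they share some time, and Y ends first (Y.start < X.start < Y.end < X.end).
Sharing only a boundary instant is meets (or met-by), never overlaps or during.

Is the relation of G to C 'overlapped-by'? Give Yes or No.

No

G = [12:35, 13:50], C = [14:50, 22:55].
Actual relation of G to C: before.
Asked whether 'overlapped-by' holds → No.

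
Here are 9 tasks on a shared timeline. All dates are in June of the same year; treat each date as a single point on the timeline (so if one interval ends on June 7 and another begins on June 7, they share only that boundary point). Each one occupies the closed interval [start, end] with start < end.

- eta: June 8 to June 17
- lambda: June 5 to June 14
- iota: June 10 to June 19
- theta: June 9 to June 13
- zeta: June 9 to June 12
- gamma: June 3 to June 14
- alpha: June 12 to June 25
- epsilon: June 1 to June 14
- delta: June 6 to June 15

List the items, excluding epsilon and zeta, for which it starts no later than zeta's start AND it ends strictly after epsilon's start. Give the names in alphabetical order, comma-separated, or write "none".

Conditions: its start is no later than zeta's start (X.start <= June 9) AND its end is strictly after epsilon's start (X.end > June 1).
alpha: start June 12 <= June 9? ✗; end June 25 > June 1? ✓ → no.
delta: start June 6 <= June 9? ✓; end June 15 > June 1? ✓ → yes.
eta: start June 8 <= June 9? ✓; end June 17 > June 1? ✓ → yes.
gamma: start June 3 <= June 9? ✓; end June 14 > June 1? ✓ → yes.
iota: start June 10 <= June 9? ✗; end June 19 > June 1? ✓ → no.
lambda: start June 5 <= June 9? ✓; end June 14 > June 1? ✓ → yes.
theta: start June 9 <= June 9? ✓; end June 13 > June 1? ✓ → yes.
Result: delta, eta, gamma, lambda, theta.

delta, eta, gamma, lambda, theta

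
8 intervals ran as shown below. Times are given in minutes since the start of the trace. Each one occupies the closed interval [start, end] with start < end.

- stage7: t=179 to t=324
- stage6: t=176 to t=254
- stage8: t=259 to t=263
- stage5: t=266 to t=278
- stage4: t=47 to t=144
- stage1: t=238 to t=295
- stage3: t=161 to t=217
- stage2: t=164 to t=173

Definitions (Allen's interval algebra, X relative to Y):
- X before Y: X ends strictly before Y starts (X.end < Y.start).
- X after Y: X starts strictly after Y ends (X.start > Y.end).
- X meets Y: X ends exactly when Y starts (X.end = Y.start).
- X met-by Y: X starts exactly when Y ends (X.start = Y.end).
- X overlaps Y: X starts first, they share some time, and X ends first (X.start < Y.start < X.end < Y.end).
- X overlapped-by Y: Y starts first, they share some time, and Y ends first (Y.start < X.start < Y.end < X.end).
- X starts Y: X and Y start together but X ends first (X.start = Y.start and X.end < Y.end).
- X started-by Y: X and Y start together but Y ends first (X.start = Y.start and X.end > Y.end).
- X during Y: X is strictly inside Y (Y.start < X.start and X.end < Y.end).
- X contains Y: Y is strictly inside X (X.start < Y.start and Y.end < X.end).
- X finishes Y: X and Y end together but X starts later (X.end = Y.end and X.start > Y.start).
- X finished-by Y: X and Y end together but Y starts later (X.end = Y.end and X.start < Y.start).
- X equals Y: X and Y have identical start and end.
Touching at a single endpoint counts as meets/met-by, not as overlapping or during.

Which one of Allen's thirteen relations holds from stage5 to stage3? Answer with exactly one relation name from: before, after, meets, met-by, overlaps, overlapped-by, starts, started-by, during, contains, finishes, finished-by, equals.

after

stage5 = [t=266, t=278]; stage3 = [t=161, t=217].
Compare endpoints: stage5.start > stage3.start, stage5.start > stage3.end, stage5.end > stage3.start, stage5.end > stage3.end.
That pattern is 'after'.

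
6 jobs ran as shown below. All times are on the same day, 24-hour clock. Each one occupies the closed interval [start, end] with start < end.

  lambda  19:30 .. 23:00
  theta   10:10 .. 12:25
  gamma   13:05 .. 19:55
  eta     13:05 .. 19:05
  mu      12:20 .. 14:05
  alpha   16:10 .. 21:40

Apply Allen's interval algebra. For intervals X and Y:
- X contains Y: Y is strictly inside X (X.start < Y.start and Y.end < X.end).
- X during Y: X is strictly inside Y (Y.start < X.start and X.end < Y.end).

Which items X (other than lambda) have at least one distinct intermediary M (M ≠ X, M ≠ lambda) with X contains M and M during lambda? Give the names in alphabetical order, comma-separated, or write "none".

Target lambda = [19:30, 23:00].
Intermediaries M with M during lambda: none.
Union: none.

none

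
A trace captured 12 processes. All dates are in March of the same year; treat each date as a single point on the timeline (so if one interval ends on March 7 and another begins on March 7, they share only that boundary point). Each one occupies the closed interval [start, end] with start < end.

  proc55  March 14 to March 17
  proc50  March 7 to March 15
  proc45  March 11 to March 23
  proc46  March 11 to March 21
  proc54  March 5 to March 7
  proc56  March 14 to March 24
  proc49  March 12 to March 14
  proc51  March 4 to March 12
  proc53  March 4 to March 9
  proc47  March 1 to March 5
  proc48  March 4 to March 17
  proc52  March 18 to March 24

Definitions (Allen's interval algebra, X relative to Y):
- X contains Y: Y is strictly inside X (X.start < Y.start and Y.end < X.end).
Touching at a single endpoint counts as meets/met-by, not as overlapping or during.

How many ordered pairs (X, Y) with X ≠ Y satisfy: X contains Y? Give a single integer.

10

Checking all 132 ordered pairs for relation 'contains'; matching pairs in alphabetical order:
(proc45, proc49): proc45 contains proc49 ✓
(proc45, proc55): proc45 contains proc55 ✓
(proc46, proc49): proc46 contains proc49 ✓
(proc46, proc55): proc46 contains proc55 ✓
(proc48, proc49): proc48 contains proc49 ✓
(proc48, proc50): proc48 contains proc50 ✓
(proc48, proc54): proc48 contains proc54 ✓
(proc50, proc49): proc50 contains proc49 ✓
(proc51, proc54): proc51 contains proc54 ✓
(proc53, proc54): proc53 contains proc54 ✓
Count: 10.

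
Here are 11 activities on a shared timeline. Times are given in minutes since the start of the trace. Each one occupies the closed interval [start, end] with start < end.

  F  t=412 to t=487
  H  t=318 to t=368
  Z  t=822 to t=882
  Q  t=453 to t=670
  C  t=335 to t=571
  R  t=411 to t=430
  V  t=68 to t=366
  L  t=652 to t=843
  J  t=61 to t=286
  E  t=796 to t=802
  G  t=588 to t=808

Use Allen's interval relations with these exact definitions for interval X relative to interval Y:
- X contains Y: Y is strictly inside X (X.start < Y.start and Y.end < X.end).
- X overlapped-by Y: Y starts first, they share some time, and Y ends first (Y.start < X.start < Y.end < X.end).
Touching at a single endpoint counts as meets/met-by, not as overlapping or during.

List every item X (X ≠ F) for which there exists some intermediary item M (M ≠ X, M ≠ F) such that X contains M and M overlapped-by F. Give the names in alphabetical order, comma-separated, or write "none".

Target F = [t=412, t=487].
Intermediaries M with M overlapped-by F: Q.
Via Q — items with X contains Q: none.
Union: none.

none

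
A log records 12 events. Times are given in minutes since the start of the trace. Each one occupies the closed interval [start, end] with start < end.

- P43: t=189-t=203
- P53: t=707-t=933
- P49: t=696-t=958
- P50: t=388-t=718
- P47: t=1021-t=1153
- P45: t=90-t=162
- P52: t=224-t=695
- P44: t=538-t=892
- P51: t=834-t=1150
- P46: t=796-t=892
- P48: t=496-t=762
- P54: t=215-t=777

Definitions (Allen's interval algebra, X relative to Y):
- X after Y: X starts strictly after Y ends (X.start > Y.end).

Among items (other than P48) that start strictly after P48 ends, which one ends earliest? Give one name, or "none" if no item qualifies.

Target P48 = [t=496, t=762].
P43 [t=189, t=203] → before → excluded.
P44 [t=538, t=892] → overlapped-by → excluded.
P45 [t=90, t=162] → before → excluded.
P46 [t=796, t=892] → after → candidate.
P47 [t=1021, t=1153] → after → candidate.
P49 [t=696, t=958] → overlapped-by → excluded.
P50 [t=388, t=718] → overlaps → excluded.
P51 [t=834, t=1150] → after → candidate.
P52 [t=224, t=695] → overlaps → excluded.
P53 [t=707, t=933] → overlapped-by → excluded.
P54 [t=215, t=777] → contains → excluded.
Among candidates, earliest end is t=892 → P46.

P46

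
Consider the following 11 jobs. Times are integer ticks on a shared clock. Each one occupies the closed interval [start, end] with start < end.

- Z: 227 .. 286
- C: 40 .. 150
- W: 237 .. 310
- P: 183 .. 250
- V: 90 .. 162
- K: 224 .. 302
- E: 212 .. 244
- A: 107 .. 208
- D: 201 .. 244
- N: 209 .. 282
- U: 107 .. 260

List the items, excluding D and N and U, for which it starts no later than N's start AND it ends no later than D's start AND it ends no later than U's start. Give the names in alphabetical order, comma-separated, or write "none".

Conditions: its start is no later than N's start (X.start <= 209) AND its end is no later than D's start (X.end <= 201) AND its end is no later than U's start (X.end <= 107).
A: start 107 <= 209? ✓; end 208 <= 201? ✗; end 208 <= 107? ✗ → no.
C: start 40 <= 209? ✓; end 150 <= 201? ✓; end 150 <= 107? ✗ → no.
E: start 212 <= 209? ✗; end 244 <= 201? ✗; end 244 <= 107? ✗ → no.
K: start 224 <= 209? ✗; end 302 <= 201? ✗; end 302 <= 107? ✗ → no.
P: start 183 <= 209? ✓; end 250 <= 201? ✗; end 250 <= 107? ✗ → no.
V: start 90 <= 209? ✓; end 162 <= 201? ✓; end 162 <= 107? ✗ → no.
W: start 237 <= 209? ✗; end 310 <= 201? ✗; end 310 <= 107? ✗ → no.
Z: start 227 <= 209? ✗; end 286 <= 201? ✗; end 286 <= 107? ✗ → no.
Result: none.

none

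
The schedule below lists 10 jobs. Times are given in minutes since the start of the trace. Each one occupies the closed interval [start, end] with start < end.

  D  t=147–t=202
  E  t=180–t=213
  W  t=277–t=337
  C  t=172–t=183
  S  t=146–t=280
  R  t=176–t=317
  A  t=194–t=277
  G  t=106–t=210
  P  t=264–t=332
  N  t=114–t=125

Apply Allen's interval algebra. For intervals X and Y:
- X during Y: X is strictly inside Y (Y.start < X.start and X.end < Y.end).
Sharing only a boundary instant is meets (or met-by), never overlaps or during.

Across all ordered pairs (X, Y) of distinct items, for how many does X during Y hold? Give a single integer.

Checking all 90 ordered pairs for relation 'during'; matching pairs in alphabetical order:
(A, R): A during R ✓
(A, S): A during S ✓
(C, D): C during D ✓
(C, G): C during G ✓
(C, S): C during S ✓
(D, G): D during G ✓
(D, S): D during S ✓
(E, R): E during R ✓
(E, S): E during S ✓
(N, G): N during G ✓
Count: 10.

10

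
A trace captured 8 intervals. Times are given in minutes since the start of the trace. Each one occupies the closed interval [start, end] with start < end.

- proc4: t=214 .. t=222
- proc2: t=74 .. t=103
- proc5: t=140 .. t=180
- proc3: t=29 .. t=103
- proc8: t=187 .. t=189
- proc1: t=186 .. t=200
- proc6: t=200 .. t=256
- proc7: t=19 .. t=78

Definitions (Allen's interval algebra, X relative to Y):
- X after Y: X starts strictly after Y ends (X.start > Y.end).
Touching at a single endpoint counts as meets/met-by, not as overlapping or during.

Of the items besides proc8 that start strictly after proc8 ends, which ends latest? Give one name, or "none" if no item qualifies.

Target proc8 = [t=187, t=189].
proc1 [t=186, t=200] → contains → excluded.
proc2 [t=74, t=103] → before → excluded.
proc3 [t=29, t=103] → before → excluded.
proc4 [t=214, t=222] → after → candidate.
proc5 [t=140, t=180] → before → excluded.
proc6 [t=200, t=256] → after → candidate.
proc7 [t=19, t=78] → before → excluded.
Among candidates, latest end is t=256 → proc6.

proc6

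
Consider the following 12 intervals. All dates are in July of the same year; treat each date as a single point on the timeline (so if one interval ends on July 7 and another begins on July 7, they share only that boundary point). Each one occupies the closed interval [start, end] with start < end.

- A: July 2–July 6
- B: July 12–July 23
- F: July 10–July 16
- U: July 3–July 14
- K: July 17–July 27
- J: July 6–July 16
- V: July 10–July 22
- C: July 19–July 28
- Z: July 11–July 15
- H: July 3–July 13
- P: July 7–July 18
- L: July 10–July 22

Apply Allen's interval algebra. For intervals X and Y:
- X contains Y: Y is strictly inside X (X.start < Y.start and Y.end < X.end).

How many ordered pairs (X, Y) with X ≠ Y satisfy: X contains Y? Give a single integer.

6

Checking all 132 ordered pairs for relation 'contains'; matching pairs in alphabetical order:
(F, Z): F contains Z ✓
(J, Z): J contains Z ✓
(L, Z): L contains Z ✓
(P, F): P contains F ✓
(P, Z): P contains Z ✓
(V, Z): V contains Z ✓
Count: 6.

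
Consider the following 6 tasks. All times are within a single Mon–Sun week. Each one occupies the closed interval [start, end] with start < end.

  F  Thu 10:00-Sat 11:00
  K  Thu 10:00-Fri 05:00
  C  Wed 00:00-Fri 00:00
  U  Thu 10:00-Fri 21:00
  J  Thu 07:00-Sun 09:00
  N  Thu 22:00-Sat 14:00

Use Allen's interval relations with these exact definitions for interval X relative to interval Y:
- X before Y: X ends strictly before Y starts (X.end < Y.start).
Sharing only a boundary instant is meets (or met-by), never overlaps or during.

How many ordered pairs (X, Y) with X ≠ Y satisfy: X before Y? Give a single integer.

Checking all 30 ordered pairs for relation 'before'; matching pairs in alphabetical order:
No pair satisfies it.
Count: 0.

0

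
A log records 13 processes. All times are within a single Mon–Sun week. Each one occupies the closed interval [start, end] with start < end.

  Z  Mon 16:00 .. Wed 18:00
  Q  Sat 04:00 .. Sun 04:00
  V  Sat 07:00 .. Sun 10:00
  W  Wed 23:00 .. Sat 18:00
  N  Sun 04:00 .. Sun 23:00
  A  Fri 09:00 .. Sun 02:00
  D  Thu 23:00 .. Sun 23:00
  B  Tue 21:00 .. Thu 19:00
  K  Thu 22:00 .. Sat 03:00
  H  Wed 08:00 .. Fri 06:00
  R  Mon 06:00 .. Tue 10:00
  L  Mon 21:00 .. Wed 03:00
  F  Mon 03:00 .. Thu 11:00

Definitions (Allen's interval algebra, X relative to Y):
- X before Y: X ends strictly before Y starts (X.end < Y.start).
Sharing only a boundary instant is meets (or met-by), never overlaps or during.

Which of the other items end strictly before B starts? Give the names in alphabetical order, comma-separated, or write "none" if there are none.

Target B = [Tue 21:00, Thu 19:00].
A [Fri 09:00, Sun 02:00] → after → no.
D [Thu 23:00, Sun 23:00] → after → no.
F [Mon 03:00, Thu 11:00] → overlaps → no.
H [Wed 08:00, Fri 06:00] → overlapped-by → no.
K [Thu 22:00, Sat 03:00] → after → no.
L [Mon 21:00, Wed 03:00] → overlaps → no.
N [Sun 04:00, Sun 23:00] → after → no.
Q [Sat 04:00, Sun 04:00] → after → no.
R [Mon 06:00, Tue 10:00] → before → yes.
V [Sat 07:00, Sun 10:00] → after → no.
W [Wed 23:00, Sat 18:00] → overlapped-by → no.
Z [Mon 16:00, Wed 18:00] → overlaps → no.
Result: R.

R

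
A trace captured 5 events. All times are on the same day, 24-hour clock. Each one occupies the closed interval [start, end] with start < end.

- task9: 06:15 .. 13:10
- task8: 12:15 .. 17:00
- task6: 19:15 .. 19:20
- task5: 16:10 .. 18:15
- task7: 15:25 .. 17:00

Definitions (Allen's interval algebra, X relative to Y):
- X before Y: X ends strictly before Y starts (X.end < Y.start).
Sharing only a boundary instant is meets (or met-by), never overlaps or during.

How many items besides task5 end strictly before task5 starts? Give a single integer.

1

Target task5 = [16:10, 18:15].
task6 [19:15, 19:20] → after → no.
task7 [15:25, 17:00] → overlaps → no.
task8 [12:15, 17:00] → overlaps → no.
task9 [06:15, 13:10] → before → counts.
Total: 1.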